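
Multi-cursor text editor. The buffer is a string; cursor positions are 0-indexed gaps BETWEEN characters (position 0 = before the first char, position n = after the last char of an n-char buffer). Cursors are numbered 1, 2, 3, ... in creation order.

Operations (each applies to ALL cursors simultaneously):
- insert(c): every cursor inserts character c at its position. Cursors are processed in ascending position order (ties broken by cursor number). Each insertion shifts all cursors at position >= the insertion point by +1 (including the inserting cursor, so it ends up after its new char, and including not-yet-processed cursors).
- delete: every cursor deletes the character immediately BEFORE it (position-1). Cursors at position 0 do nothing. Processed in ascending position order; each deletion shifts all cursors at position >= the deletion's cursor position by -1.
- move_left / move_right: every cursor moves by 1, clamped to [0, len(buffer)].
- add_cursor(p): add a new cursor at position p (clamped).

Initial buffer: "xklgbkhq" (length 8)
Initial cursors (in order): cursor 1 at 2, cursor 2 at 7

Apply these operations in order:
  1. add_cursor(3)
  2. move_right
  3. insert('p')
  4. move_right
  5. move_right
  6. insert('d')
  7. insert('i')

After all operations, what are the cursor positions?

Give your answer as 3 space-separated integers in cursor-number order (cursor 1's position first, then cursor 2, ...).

After op 1 (add_cursor(3)): buffer="xklgbkhq" (len 8), cursors c1@2 c3@3 c2@7, authorship ........
After op 2 (move_right): buffer="xklgbkhq" (len 8), cursors c1@3 c3@4 c2@8, authorship ........
After op 3 (insert('p')): buffer="xklpgpbkhqp" (len 11), cursors c1@4 c3@6 c2@11, authorship ...1.3....2
After op 4 (move_right): buffer="xklpgpbkhqp" (len 11), cursors c1@5 c3@7 c2@11, authorship ...1.3....2
After op 5 (move_right): buffer="xklpgpbkhqp" (len 11), cursors c1@6 c3@8 c2@11, authorship ...1.3....2
After op 6 (insert('d')): buffer="xklpgpdbkdhqpd" (len 14), cursors c1@7 c3@10 c2@14, authorship ...1.31..3..22
After op 7 (insert('i')): buffer="xklpgpdibkdihqpdi" (len 17), cursors c1@8 c3@12 c2@17, authorship ...1.311..33..222

Answer: 8 17 12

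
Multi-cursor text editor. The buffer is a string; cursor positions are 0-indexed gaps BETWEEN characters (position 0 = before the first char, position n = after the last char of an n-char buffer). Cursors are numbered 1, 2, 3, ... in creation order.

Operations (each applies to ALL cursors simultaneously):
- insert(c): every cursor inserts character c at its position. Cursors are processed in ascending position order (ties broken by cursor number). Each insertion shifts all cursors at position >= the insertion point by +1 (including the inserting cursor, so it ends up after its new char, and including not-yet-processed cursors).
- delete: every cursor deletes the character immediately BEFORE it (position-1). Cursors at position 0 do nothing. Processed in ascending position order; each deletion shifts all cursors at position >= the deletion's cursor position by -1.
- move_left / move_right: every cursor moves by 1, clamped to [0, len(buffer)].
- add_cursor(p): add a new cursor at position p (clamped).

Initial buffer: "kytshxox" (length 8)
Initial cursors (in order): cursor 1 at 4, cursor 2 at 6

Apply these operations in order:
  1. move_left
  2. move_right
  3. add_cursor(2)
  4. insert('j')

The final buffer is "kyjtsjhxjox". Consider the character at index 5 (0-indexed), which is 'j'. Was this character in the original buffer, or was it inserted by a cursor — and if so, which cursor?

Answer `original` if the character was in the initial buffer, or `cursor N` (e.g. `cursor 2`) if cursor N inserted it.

After op 1 (move_left): buffer="kytshxox" (len 8), cursors c1@3 c2@5, authorship ........
After op 2 (move_right): buffer="kytshxox" (len 8), cursors c1@4 c2@6, authorship ........
After op 3 (add_cursor(2)): buffer="kytshxox" (len 8), cursors c3@2 c1@4 c2@6, authorship ........
After op 4 (insert('j')): buffer="kyjtsjhxjox" (len 11), cursors c3@3 c1@6 c2@9, authorship ..3..1..2..
Authorship (.=original, N=cursor N): . . 3 . . 1 . . 2 . .
Index 5: author = 1

Answer: cursor 1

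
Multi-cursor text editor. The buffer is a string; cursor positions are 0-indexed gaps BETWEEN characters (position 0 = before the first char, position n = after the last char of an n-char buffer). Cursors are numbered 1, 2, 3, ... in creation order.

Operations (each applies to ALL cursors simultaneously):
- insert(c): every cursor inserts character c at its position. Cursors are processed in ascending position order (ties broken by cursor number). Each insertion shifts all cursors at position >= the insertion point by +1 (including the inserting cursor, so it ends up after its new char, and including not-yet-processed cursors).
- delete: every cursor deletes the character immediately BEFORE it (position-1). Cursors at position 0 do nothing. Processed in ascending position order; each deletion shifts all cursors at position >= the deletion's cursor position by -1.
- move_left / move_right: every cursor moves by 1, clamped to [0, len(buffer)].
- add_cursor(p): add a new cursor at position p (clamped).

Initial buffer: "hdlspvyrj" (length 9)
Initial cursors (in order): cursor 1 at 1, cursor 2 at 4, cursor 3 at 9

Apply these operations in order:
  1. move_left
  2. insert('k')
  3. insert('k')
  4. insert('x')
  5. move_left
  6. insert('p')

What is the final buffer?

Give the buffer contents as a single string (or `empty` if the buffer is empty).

Answer: kkpxhdlkkpxspvyrkkpxj

Derivation:
After op 1 (move_left): buffer="hdlspvyrj" (len 9), cursors c1@0 c2@3 c3@8, authorship .........
After op 2 (insert('k')): buffer="khdlkspvyrkj" (len 12), cursors c1@1 c2@5 c3@11, authorship 1...2.....3.
After op 3 (insert('k')): buffer="kkhdlkkspvyrkkj" (len 15), cursors c1@2 c2@7 c3@14, authorship 11...22.....33.
After op 4 (insert('x')): buffer="kkxhdlkkxspvyrkkxj" (len 18), cursors c1@3 c2@9 c3@17, authorship 111...222.....333.
After op 5 (move_left): buffer="kkxhdlkkxspvyrkkxj" (len 18), cursors c1@2 c2@8 c3@16, authorship 111...222.....333.
After op 6 (insert('p')): buffer="kkpxhdlkkpxspvyrkkpxj" (len 21), cursors c1@3 c2@10 c3@19, authorship 1111...2222.....3333.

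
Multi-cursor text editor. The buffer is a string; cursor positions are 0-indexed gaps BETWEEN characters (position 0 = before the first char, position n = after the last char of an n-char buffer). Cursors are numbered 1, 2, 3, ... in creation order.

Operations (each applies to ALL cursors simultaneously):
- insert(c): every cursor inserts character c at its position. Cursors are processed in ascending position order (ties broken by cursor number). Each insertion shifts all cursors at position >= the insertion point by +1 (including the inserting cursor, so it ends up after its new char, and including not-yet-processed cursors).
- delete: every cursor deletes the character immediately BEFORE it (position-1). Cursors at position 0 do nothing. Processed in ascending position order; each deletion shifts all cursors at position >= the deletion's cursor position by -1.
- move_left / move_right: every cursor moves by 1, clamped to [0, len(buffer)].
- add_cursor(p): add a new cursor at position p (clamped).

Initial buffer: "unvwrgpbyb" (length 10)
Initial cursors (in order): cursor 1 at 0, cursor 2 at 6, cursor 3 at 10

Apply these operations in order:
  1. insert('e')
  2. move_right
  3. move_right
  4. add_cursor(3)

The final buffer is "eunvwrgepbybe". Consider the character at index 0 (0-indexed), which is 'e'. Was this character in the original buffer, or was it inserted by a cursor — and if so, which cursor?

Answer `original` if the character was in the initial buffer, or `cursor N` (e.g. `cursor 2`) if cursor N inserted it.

After op 1 (insert('e')): buffer="eunvwrgepbybe" (len 13), cursors c1@1 c2@8 c3@13, authorship 1......2....3
After op 2 (move_right): buffer="eunvwrgepbybe" (len 13), cursors c1@2 c2@9 c3@13, authorship 1......2....3
After op 3 (move_right): buffer="eunvwrgepbybe" (len 13), cursors c1@3 c2@10 c3@13, authorship 1......2....3
After op 4 (add_cursor(3)): buffer="eunvwrgepbybe" (len 13), cursors c1@3 c4@3 c2@10 c3@13, authorship 1......2....3
Authorship (.=original, N=cursor N): 1 . . . . . . 2 . . . . 3
Index 0: author = 1

Answer: cursor 1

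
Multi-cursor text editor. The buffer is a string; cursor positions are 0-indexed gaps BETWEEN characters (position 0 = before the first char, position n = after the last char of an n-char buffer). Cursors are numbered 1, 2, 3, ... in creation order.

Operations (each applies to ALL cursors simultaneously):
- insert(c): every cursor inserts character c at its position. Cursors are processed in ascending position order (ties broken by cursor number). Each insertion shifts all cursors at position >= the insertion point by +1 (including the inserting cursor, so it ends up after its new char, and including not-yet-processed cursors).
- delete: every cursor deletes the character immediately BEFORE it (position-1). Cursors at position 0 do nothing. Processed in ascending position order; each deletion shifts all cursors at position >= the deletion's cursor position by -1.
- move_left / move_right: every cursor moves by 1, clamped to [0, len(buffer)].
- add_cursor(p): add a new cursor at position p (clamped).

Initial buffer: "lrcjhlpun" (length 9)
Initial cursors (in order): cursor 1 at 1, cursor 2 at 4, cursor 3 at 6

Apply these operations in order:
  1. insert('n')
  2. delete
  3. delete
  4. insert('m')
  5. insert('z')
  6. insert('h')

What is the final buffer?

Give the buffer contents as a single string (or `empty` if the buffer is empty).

After op 1 (insert('n')): buffer="lnrcjnhlnpun" (len 12), cursors c1@2 c2@6 c3@9, authorship .1...2..3...
After op 2 (delete): buffer="lrcjhlpun" (len 9), cursors c1@1 c2@4 c3@6, authorship .........
After op 3 (delete): buffer="rchpun" (len 6), cursors c1@0 c2@2 c3@3, authorship ......
After op 4 (insert('m')): buffer="mrcmhmpun" (len 9), cursors c1@1 c2@4 c3@6, authorship 1..2.3...
After op 5 (insert('z')): buffer="mzrcmzhmzpun" (len 12), cursors c1@2 c2@6 c3@9, authorship 11..22.33...
After op 6 (insert('h')): buffer="mzhrcmzhhmzhpun" (len 15), cursors c1@3 c2@8 c3@12, authorship 111..222.333...

Answer: mzhrcmzhhmzhpun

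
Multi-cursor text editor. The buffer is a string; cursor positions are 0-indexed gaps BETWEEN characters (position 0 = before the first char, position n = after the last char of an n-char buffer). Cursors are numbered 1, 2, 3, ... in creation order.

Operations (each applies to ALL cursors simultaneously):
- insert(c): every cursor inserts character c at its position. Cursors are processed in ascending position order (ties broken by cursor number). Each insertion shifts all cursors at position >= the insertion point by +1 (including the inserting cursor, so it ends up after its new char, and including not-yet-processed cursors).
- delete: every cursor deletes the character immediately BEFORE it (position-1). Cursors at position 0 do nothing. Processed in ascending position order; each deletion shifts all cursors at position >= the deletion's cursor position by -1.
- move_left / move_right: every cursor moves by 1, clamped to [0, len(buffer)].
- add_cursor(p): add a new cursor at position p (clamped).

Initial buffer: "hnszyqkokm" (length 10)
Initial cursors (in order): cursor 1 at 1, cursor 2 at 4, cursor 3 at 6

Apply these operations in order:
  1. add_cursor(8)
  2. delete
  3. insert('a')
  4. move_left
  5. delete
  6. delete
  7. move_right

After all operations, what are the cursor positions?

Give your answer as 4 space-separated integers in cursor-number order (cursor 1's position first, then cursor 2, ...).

After op 1 (add_cursor(8)): buffer="hnszyqkokm" (len 10), cursors c1@1 c2@4 c3@6 c4@8, authorship ..........
After op 2 (delete): buffer="nsykkm" (len 6), cursors c1@0 c2@2 c3@3 c4@4, authorship ......
After op 3 (insert('a')): buffer="ansayakakm" (len 10), cursors c1@1 c2@4 c3@6 c4@8, authorship 1..2.3.4..
After op 4 (move_left): buffer="ansayakakm" (len 10), cursors c1@0 c2@3 c3@5 c4@7, authorship 1..2.3.4..
After op 5 (delete): buffer="anaaakm" (len 7), cursors c1@0 c2@2 c3@3 c4@4, authorship 1.234..
After op 6 (delete): buffer="aakm" (len 4), cursors c1@0 c2@1 c3@1 c4@1, authorship 14..
After op 7 (move_right): buffer="aakm" (len 4), cursors c1@1 c2@2 c3@2 c4@2, authorship 14..

Answer: 1 2 2 2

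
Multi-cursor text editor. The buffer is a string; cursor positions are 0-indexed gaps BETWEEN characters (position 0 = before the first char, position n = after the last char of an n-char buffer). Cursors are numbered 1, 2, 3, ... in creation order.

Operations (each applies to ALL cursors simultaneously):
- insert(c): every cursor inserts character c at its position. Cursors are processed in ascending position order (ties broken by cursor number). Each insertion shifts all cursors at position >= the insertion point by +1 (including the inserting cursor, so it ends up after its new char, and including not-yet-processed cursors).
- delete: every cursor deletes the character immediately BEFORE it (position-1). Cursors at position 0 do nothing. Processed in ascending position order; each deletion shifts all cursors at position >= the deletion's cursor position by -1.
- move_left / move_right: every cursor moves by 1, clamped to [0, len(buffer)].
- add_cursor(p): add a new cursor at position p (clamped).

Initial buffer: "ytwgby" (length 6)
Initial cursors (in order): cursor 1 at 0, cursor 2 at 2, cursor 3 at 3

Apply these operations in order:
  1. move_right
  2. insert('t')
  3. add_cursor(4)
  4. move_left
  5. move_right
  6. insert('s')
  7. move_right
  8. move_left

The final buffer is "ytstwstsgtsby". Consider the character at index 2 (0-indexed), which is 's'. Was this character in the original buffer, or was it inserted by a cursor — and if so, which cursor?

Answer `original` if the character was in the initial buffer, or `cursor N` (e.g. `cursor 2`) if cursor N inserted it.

After op 1 (move_right): buffer="ytwgby" (len 6), cursors c1@1 c2@3 c3@4, authorship ......
After op 2 (insert('t')): buffer="yttwtgtby" (len 9), cursors c1@2 c2@5 c3@7, authorship .1..2.3..
After op 3 (add_cursor(4)): buffer="yttwtgtby" (len 9), cursors c1@2 c4@4 c2@5 c3@7, authorship .1..2.3..
After op 4 (move_left): buffer="yttwtgtby" (len 9), cursors c1@1 c4@3 c2@4 c3@6, authorship .1..2.3..
After op 5 (move_right): buffer="yttwtgtby" (len 9), cursors c1@2 c4@4 c2@5 c3@7, authorship .1..2.3..
After op 6 (insert('s')): buffer="ytstwstsgtsby" (len 13), cursors c1@3 c4@6 c2@8 c3@11, authorship .11..422.33..
After op 7 (move_right): buffer="ytstwstsgtsby" (len 13), cursors c1@4 c4@7 c2@9 c3@12, authorship .11..422.33..
After op 8 (move_left): buffer="ytstwstsgtsby" (len 13), cursors c1@3 c4@6 c2@8 c3@11, authorship .11..422.33..
Authorship (.=original, N=cursor N): . 1 1 . . 4 2 2 . 3 3 . .
Index 2: author = 1

Answer: cursor 1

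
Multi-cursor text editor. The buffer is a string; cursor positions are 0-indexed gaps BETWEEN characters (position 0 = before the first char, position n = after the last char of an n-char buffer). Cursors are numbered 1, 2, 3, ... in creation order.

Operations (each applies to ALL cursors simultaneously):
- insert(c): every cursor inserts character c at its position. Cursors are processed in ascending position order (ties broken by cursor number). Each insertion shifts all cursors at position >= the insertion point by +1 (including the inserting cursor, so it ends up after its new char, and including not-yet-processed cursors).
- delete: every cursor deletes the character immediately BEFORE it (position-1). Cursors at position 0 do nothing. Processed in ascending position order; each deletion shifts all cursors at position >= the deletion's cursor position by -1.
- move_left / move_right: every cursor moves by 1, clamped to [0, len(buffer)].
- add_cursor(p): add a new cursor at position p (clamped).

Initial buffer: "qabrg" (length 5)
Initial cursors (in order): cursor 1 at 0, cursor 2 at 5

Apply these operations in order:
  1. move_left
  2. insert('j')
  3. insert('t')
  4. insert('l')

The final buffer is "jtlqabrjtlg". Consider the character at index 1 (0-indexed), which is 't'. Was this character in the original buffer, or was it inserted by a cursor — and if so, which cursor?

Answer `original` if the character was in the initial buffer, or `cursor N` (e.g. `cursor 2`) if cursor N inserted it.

After op 1 (move_left): buffer="qabrg" (len 5), cursors c1@0 c2@4, authorship .....
After op 2 (insert('j')): buffer="jqabrjg" (len 7), cursors c1@1 c2@6, authorship 1....2.
After op 3 (insert('t')): buffer="jtqabrjtg" (len 9), cursors c1@2 c2@8, authorship 11....22.
After op 4 (insert('l')): buffer="jtlqabrjtlg" (len 11), cursors c1@3 c2@10, authorship 111....222.
Authorship (.=original, N=cursor N): 1 1 1 . . . . 2 2 2 .
Index 1: author = 1

Answer: cursor 1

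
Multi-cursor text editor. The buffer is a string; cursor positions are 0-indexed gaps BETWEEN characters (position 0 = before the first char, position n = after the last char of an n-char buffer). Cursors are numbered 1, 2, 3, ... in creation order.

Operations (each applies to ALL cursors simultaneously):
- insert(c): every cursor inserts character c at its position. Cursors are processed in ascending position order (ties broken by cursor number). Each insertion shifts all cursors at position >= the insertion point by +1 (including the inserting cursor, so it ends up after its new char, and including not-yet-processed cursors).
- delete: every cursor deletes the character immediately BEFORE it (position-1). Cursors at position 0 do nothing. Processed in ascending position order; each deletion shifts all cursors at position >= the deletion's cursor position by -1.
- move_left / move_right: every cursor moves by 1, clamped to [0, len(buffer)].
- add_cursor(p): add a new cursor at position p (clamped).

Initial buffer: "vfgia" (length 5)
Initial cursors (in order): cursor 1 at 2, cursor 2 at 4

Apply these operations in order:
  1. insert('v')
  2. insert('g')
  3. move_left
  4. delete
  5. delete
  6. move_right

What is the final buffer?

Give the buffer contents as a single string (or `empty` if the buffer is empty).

Answer: vggga

Derivation:
After op 1 (insert('v')): buffer="vfvgiva" (len 7), cursors c1@3 c2@6, authorship ..1..2.
After op 2 (insert('g')): buffer="vfvggivga" (len 9), cursors c1@4 c2@8, authorship ..11..22.
After op 3 (move_left): buffer="vfvggivga" (len 9), cursors c1@3 c2@7, authorship ..11..22.
After op 4 (delete): buffer="vfggiga" (len 7), cursors c1@2 c2@5, authorship ..1..2.
After op 5 (delete): buffer="vggga" (len 5), cursors c1@1 c2@3, authorship .1.2.
After op 6 (move_right): buffer="vggga" (len 5), cursors c1@2 c2@4, authorship .1.2.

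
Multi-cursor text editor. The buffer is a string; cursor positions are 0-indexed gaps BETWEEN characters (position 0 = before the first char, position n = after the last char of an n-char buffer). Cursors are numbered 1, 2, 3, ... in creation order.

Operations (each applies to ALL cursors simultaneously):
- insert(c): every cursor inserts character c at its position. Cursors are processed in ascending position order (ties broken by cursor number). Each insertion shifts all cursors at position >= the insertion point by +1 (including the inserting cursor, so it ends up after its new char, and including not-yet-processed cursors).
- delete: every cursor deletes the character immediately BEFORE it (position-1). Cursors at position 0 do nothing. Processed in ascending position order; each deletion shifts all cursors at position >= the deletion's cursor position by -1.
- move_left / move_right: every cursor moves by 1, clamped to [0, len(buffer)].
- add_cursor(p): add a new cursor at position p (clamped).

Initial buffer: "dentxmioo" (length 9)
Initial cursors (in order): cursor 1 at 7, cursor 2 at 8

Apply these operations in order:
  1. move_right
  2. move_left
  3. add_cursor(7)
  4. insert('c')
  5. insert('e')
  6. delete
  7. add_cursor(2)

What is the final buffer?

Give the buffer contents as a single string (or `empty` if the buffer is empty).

After op 1 (move_right): buffer="dentxmioo" (len 9), cursors c1@8 c2@9, authorship .........
After op 2 (move_left): buffer="dentxmioo" (len 9), cursors c1@7 c2@8, authorship .........
After op 3 (add_cursor(7)): buffer="dentxmioo" (len 9), cursors c1@7 c3@7 c2@8, authorship .........
After op 4 (insert('c')): buffer="dentxmiccoco" (len 12), cursors c1@9 c3@9 c2@11, authorship .......13.2.
After op 5 (insert('e')): buffer="dentxmicceeoceo" (len 15), cursors c1@11 c3@11 c2@14, authorship .......1313.22.
After op 6 (delete): buffer="dentxmiccoco" (len 12), cursors c1@9 c3@9 c2@11, authorship .......13.2.
After op 7 (add_cursor(2)): buffer="dentxmiccoco" (len 12), cursors c4@2 c1@9 c3@9 c2@11, authorship .......13.2.

Answer: dentxmiccoco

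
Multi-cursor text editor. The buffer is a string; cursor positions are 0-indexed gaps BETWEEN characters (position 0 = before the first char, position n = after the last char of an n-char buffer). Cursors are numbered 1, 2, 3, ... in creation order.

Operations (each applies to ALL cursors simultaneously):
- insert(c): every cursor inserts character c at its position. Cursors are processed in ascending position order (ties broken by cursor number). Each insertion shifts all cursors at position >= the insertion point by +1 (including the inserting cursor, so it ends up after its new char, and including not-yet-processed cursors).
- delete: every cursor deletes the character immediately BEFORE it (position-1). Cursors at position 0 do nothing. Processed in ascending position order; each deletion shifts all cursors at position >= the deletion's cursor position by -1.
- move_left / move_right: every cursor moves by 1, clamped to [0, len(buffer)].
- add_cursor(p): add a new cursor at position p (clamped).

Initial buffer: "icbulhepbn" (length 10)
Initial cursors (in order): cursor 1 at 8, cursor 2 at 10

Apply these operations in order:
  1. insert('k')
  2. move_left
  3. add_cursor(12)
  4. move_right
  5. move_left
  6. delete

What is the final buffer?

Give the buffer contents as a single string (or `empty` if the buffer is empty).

After op 1 (insert('k')): buffer="icbulhepkbnk" (len 12), cursors c1@9 c2@12, authorship ........1..2
After op 2 (move_left): buffer="icbulhepkbnk" (len 12), cursors c1@8 c2@11, authorship ........1..2
After op 3 (add_cursor(12)): buffer="icbulhepkbnk" (len 12), cursors c1@8 c2@11 c3@12, authorship ........1..2
After op 4 (move_right): buffer="icbulhepkbnk" (len 12), cursors c1@9 c2@12 c3@12, authorship ........1..2
After op 5 (move_left): buffer="icbulhepkbnk" (len 12), cursors c1@8 c2@11 c3@11, authorship ........1..2
After op 6 (delete): buffer="icbulhekk" (len 9), cursors c1@7 c2@8 c3@8, authorship .......12

Answer: icbulhekk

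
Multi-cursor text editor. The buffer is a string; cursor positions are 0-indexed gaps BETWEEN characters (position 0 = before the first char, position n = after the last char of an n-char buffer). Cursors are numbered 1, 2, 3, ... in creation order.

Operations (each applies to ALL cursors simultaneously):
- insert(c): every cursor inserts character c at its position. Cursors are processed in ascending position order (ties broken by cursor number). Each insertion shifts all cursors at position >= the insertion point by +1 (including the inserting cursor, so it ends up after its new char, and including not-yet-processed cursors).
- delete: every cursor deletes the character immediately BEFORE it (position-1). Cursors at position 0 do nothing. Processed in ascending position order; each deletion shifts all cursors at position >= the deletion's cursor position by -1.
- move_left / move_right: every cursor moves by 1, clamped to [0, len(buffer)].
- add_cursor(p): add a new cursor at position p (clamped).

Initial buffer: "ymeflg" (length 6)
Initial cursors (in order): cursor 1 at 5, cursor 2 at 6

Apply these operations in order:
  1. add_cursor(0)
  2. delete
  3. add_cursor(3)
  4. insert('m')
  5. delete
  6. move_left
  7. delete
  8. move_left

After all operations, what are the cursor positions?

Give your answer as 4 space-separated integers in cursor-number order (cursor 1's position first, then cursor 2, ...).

Answer: 0 0 0 0

Derivation:
After op 1 (add_cursor(0)): buffer="ymeflg" (len 6), cursors c3@0 c1@5 c2@6, authorship ......
After op 2 (delete): buffer="ymef" (len 4), cursors c3@0 c1@4 c2@4, authorship ....
After op 3 (add_cursor(3)): buffer="ymef" (len 4), cursors c3@0 c4@3 c1@4 c2@4, authorship ....
After op 4 (insert('m')): buffer="mymemfmm" (len 8), cursors c3@1 c4@5 c1@8 c2@8, authorship 3...4.12
After op 5 (delete): buffer="ymef" (len 4), cursors c3@0 c4@3 c1@4 c2@4, authorship ....
After op 6 (move_left): buffer="ymef" (len 4), cursors c3@0 c4@2 c1@3 c2@3, authorship ....
After op 7 (delete): buffer="f" (len 1), cursors c1@0 c2@0 c3@0 c4@0, authorship .
After op 8 (move_left): buffer="f" (len 1), cursors c1@0 c2@0 c3@0 c4@0, authorship .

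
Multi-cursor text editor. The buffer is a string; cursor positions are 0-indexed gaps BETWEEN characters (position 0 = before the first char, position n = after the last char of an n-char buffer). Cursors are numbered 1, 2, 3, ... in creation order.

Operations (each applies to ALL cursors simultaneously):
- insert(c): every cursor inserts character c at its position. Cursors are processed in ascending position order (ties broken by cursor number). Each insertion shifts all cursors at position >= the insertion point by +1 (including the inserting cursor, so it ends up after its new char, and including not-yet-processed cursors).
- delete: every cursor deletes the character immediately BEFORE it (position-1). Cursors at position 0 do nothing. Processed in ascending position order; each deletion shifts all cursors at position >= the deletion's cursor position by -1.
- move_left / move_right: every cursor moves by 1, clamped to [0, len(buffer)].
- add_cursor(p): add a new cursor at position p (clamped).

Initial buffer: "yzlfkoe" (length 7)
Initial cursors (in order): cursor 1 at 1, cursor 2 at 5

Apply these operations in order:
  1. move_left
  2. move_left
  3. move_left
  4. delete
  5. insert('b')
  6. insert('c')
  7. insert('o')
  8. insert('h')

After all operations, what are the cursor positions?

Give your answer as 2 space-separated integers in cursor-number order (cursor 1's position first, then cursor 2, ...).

After op 1 (move_left): buffer="yzlfkoe" (len 7), cursors c1@0 c2@4, authorship .......
After op 2 (move_left): buffer="yzlfkoe" (len 7), cursors c1@0 c2@3, authorship .......
After op 3 (move_left): buffer="yzlfkoe" (len 7), cursors c1@0 c2@2, authorship .......
After op 4 (delete): buffer="ylfkoe" (len 6), cursors c1@0 c2@1, authorship ......
After op 5 (insert('b')): buffer="byblfkoe" (len 8), cursors c1@1 c2@3, authorship 1.2.....
After op 6 (insert('c')): buffer="bcybclfkoe" (len 10), cursors c1@2 c2@5, authorship 11.22.....
After op 7 (insert('o')): buffer="bcoybcolfkoe" (len 12), cursors c1@3 c2@7, authorship 111.222.....
After op 8 (insert('h')): buffer="bcohybcohlfkoe" (len 14), cursors c1@4 c2@9, authorship 1111.2222.....

Answer: 4 9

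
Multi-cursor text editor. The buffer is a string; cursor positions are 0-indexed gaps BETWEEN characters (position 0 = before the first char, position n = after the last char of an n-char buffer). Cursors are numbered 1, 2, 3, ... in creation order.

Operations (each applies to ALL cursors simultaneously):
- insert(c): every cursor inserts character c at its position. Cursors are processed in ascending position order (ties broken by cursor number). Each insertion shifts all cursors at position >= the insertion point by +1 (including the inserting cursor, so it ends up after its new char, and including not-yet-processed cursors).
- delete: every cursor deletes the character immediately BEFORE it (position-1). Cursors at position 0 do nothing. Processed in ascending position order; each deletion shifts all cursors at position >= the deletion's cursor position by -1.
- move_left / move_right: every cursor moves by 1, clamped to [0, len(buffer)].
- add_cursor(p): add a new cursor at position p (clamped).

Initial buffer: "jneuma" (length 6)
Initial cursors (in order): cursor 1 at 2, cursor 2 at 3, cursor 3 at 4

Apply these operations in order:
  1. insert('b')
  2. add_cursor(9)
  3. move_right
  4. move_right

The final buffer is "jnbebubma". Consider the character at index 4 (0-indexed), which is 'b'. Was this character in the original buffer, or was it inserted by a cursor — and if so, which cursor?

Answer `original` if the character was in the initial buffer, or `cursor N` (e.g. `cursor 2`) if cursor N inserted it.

Answer: cursor 2

Derivation:
After op 1 (insert('b')): buffer="jnbebubma" (len 9), cursors c1@3 c2@5 c3@7, authorship ..1.2.3..
After op 2 (add_cursor(9)): buffer="jnbebubma" (len 9), cursors c1@3 c2@5 c3@7 c4@9, authorship ..1.2.3..
After op 3 (move_right): buffer="jnbebubma" (len 9), cursors c1@4 c2@6 c3@8 c4@9, authorship ..1.2.3..
After op 4 (move_right): buffer="jnbebubma" (len 9), cursors c1@5 c2@7 c3@9 c4@9, authorship ..1.2.3..
Authorship (.=original, N=cursor N): . . 1 . 2 . 3 . .
Index 4: author = 2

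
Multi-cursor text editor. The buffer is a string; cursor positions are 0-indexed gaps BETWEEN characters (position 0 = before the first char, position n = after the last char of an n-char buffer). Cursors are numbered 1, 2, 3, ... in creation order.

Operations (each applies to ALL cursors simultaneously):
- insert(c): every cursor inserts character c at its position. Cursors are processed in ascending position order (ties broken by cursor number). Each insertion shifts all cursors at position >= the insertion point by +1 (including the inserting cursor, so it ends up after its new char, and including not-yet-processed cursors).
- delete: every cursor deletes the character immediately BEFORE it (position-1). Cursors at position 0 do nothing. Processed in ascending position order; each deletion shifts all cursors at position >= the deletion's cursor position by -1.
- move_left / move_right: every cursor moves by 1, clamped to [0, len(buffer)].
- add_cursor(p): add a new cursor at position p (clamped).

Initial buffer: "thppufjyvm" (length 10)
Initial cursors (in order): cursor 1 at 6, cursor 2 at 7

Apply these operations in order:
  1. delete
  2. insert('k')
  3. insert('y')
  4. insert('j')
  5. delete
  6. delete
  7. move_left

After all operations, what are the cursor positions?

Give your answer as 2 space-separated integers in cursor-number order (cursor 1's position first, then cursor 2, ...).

After op 1 (delete): buffer="thppuyvm" (len 8), cursors c1@5 c2@5, authorship ........
After op 2 (insert('k')): buffer="thppukkyvm" (len 10), cursors c1@7 c2@7, authorship .....12...
After op 3 (insert('y')): buffer="thppukkyyyvm" (len 12), cursors c1@9 c2@9, authorship .....1212...
After op 4 (insert('j')): buffer="thppukkyyjjyvm" (len 14), cursors c1@11 c2@11, authorship .....121212...
After op 5 (delete): buffer="thppukkyyyvm" (len 12), cursors c1@9 c2@9, authorship .....1212...
After op 6 (delete): buffer="thppukkyvm" (len 10), cursors c1@7 c2@7, authorship .....12...
After op 7 (move_left): buffer="thppukkyvm" (len 10), cursors c1@6 c2@6, authorship .....12...

Answer: 6 6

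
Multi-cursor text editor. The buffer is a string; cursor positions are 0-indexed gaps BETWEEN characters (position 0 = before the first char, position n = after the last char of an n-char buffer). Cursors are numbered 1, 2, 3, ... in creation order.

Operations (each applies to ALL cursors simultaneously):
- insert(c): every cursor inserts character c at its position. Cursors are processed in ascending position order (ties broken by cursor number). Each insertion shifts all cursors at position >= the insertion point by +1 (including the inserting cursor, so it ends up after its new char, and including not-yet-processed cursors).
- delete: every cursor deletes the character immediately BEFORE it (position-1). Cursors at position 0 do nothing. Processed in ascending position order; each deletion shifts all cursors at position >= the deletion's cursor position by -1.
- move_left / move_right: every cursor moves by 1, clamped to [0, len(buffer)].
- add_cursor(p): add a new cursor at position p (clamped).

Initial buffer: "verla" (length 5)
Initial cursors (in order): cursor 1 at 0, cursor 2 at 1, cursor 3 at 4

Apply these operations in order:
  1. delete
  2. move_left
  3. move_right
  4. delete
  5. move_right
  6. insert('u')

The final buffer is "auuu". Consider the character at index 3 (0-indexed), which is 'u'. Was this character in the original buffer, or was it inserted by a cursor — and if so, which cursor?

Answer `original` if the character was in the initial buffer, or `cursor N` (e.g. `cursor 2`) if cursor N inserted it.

After op 1 (delete): buffer="era" (len 3), cursors c1@0 c2@0 c3@2, authorship ...
After op 2 (move_left): buffer="era" (len 3), cursors c1@0 c2@0 c3@1, authorship ...
After op 3 (move_right): buffer="era" (len 3), cursors c1@1 c2@1 c3@2, authorship ...
After op 4 (delete): buffer="a" (len 1), cursors c1@0 c2@0 c3@0, authorship .
After op 5 (move_right): buffer="a" (len 1), cursors c1@1 c2@1 c3@1, authorship .
After op 6 (insert('u')): buffer="auuu" (len 4), cursors c1@4 c2@4 c3@4, authorship .123
Authorship (.=original, N=cursor N): . 1 2 3
Index 3: author = 3

Answer: cursor 3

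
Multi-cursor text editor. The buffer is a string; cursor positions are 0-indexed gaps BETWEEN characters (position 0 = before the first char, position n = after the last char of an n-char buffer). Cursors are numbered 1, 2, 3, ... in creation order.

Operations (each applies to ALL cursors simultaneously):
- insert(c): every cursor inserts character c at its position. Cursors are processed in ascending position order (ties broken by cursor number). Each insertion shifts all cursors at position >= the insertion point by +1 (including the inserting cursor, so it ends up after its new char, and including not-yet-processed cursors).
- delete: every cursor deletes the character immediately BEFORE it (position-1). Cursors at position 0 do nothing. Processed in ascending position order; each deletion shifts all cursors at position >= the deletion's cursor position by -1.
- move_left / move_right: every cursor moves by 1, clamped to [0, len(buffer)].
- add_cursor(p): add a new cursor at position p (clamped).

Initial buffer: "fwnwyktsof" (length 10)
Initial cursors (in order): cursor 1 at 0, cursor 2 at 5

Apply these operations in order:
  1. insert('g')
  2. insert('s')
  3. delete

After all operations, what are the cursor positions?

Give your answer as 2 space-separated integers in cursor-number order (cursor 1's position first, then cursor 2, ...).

After op 1 (insert('g')): buffer="gfwnwygktsof" (len 12), cursors c1@1 c2@7, authorship 1.....2.....
After op 2 (insert('s')): buffer="gsfwnwygsktsof" (len 14), cursors c1@2 c2@9, authorship 11.....22.....
After op 3 (delete): buffer="gfwnwygktsof" (len 12), cursors c1@1 c2@7, authorship 1.....2.....

Answer: 1 7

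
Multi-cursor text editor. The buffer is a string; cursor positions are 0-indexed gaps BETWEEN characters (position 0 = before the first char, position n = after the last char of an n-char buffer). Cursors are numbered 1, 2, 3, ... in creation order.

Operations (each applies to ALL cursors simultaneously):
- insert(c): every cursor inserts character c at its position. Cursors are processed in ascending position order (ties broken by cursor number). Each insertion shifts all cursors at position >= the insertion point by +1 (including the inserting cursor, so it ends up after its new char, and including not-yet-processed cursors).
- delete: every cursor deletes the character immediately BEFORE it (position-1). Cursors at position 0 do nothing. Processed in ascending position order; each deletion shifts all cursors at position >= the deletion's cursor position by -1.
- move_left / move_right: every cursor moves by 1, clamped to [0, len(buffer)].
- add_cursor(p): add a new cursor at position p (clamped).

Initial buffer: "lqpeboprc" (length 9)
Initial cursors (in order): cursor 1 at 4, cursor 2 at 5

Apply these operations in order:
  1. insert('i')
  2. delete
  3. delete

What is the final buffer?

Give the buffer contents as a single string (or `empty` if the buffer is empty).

After op 1 (insert('i')): buffer="lqpeibioprc" (len 11), cursors c1@5 c2@7, authorship ....1.2....
After op 2 (delete): buffer="lqpeboprc" (len 9), cursors c1@4 c2@5, authorship .........
After op 3 (delete): buffer="lqpoprc" (len 7), cursors c1@3 c2@3, authorship .......

Answer: lqpoprc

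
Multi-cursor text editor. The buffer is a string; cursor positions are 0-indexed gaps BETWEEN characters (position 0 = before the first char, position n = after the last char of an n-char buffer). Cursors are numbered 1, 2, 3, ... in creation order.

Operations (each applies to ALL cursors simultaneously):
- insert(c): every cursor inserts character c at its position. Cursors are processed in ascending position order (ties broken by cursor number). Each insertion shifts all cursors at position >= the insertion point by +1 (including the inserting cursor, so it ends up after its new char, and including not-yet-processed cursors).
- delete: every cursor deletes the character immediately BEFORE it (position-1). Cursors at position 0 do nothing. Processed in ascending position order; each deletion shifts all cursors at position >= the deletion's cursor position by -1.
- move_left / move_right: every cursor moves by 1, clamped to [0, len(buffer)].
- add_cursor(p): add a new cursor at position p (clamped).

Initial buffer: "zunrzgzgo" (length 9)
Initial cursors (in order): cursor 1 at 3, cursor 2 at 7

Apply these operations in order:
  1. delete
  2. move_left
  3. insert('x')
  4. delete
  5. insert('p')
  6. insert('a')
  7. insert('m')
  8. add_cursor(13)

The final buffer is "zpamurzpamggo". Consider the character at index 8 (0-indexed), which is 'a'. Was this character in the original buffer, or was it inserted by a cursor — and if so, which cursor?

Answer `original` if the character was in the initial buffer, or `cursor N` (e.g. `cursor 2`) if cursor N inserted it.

Answer: cursor 2

Derivation:
After op 1 (delete): buffer="zurzggo" (len 7), cursors c1@2 c2@5, authorship .......
After op 2 (move_left): buffer="zurzggo" (len 7), cursors c1@1 c2@4, authorship .......
After op 3 (insert('x')): buffer="zxurzxggo" (len 9), cursors c1@2 c2@6, authorship .1...2...
After op 4 (delete): buffer="zurzggo" (len 7), cursors c1@1 c2@4, authorship .......
After op 5 (insert('p')): buffer="zpurzpggo" (len 9), cursors c1@2 c2@6, authorship .1...2...
After op 6 (insert('a')): buffer="zpaurzpaggo" (len 11), cursors c1@3 c2@8, authorship .11...22...
After op 7 (insert('m')): buffer="zpamurzpamggo" (len 13), cursors c1@4 c2@10, authorship .111...222...
After op 8 (add_cursor(13)): buffer="zpamurzpamggo" (len 13), cursors c1@4 c2@10 c3@13, authorship .111...222...
Authorship (.=original, N=cursor N): . 1 1 1 . . . 2 2 2 . . .
Index 8: author = 2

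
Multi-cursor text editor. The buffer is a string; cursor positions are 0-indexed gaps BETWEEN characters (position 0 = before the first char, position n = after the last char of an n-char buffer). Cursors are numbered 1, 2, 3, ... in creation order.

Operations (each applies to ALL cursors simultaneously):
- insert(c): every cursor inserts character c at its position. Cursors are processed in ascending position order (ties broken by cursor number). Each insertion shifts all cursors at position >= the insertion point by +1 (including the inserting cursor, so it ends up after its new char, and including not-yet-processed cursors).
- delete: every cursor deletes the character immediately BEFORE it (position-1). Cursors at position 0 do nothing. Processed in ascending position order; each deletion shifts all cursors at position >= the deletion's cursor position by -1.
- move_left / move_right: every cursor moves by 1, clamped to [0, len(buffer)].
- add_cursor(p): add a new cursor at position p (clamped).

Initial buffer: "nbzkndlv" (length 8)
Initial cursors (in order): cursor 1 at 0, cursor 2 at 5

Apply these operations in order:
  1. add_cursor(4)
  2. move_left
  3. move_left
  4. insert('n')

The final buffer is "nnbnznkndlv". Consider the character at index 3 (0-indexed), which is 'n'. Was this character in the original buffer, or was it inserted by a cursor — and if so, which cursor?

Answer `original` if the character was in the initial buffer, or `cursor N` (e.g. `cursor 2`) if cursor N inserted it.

Answer: cursor 3

Derivation:
After op 1 (add_cursor(4)): buffer="nbzkndlv" (len 8), cursors c1@0 c3@4 c2@5, authorship ........
After op 2 (move_left): buffer="nbzkndlv" (len 8), cursors c1@0 c3@3 c2@4, authorship ........
After op 3 (move_left): buffer="nbzkndlv" (len 8), cursors c1@0 c3@2 c2@3, authorship ........
After op 4 (insert('n')): buffer="nnbnznkndlv" (len 11), cursors c1@1 c3@4 c2@6, authorship 1..3.2.....
Authorship (.=original, N=cursor N): 1 . . 3 . 2 . . . . .
Index 3: author = 3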